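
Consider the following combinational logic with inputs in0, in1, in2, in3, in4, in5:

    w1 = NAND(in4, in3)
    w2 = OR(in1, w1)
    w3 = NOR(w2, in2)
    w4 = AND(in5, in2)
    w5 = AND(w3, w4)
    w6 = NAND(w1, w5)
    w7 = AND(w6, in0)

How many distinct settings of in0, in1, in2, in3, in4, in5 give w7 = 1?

w7 = AND(w6, in0) must be 1, so both w6 = 1 and in0 = 1.
w6 = NAND(w1, w5) must be 1, so at least one of w1, w5 is 0.
Enumerating the 64 input combinations, 32 give w7 = 1 and 32 give w7 = 0.

32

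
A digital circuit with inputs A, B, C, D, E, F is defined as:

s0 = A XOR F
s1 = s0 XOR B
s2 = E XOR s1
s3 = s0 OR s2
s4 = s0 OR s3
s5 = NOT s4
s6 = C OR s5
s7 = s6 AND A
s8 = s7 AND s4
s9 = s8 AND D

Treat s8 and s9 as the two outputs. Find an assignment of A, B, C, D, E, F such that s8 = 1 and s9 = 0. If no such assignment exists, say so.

Check with A=1 B=1 C=1 D=0 E=0 F=1:
s0 = A XOR F = 1 XOR 1 = 0
s1 = s0 XOR B = 0 XOR 1 = 1
s2 = E XOR s1 = 0 XOR 1 = 1
s3 = s0 OR s2 = 0 OR 1 = 1
s4 = s0 OR s3 = 0 OR 1 = 1
s5 = NOT s4 = NOT 1 = 0
s6 = C OR s5 = 1 OR 0 = 1
s7 = s6 AND A = 1 AND 1 = 1
s8 = s7 AND s4 = 1 AND 1 = 1
s9 = s8 AND D = 1 AND 0 = 0
So s8 = 1 and s9 = 0.

A=1 B=1 C=1 D=0 E=0 F=1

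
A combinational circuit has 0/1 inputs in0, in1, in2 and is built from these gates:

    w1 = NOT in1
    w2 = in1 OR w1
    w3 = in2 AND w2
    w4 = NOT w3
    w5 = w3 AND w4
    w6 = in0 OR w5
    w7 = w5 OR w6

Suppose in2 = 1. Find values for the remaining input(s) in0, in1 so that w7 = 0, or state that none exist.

in0=0 in1=0

w7 = w5 OR w6 must be 0, so both w5 = 0 and w6 = 0.
Check with in2 = 1 and in0=0, in1=0:
w1 = NOT in1 = NOT 0 = 1
w2 = in1 OR w1 = 0 OR 1 = 1
w3 = in2 AND w2 = 1 AND 1 = 1
w4 = NOT w3 = NOT 1 = 0
w5 = w3 AND w4 = 1 AND 0 = 0
w6 = in0 OR w5 = 0 OR 0 = 0
w7 = w5 OR w6 = 0 OR 0 = 0
So w7 = 0.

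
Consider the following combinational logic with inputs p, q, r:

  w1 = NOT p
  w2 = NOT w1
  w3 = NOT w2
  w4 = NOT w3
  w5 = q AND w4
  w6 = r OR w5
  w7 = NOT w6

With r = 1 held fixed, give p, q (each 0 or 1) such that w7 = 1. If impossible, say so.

With r = 1 fixed, none of the 4 settings of p, q give w7 = 1.
For example, with p=1, q=0:
w1 = NOT p = NOT 1 = 0
w2 = NOT w1 = NOT 0 = 1
w3 = NOT w2 = NOT 1 = 0
w4 = NOT w3 = NOT 0 = 1
w5 = q AND w4 = 0 AND 1 = 0
w6 = r OR w5 = 1 OR 0 = 1
w7 = NOT w6 = NOT 1 = 0
giving w7 = 0 ≠ 1.

no solution exists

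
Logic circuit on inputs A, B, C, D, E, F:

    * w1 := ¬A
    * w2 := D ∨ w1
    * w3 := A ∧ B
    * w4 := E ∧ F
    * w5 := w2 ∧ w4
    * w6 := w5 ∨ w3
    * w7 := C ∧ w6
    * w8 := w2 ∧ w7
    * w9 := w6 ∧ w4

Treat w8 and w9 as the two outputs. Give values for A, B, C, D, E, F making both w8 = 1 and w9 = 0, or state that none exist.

Check with A=1, B=1, C=1, D=1, E=0, F=1:
w1 = ¬A = ¬1 = 0
w2 = D ∨ w1 = 1 ∨ 0 = 1
w3 = A ∧ B = 1 ∧ 1 = 1
w4 = E ∧ F = 0 ∧ 1 = 0
w5 = w2 ∧ w4 = 1 ∧ 0 = 0
w6 = w5 ∨ w3 = 0 ∨ 1 = 1
w7 = C ∧ w6 = 1 ∧ 1 = 1
w8 = w2 ∧ w7 = 1 ∧ 1 = 1
w9 = w6 ∧ w4 = 1 ∧ 0 = 0
So w8 = 1 and w9 = 0.

A=1, B=1, C=1, D=1, E=0, F=1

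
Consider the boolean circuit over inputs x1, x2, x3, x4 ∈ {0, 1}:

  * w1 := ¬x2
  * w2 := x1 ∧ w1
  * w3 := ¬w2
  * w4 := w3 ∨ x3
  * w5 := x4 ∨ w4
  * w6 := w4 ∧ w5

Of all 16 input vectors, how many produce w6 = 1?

w6 = w4 ∧ w5 must be 1, so both w4 = 1 and w5 = 1.
w4 = w3 ∨ x3 must be 1, so at least one of w3, x3 is 1.
Enumerating the 16 input combinations, 14 give w6 = 1 and 2 give w6 = 0.

14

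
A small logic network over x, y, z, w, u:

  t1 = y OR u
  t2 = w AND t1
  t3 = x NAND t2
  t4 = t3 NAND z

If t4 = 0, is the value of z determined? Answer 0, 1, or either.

1

t4 = t3 NAND z must be 0, so both t3 = 1 and z = 1.
t3 = x NAND t2 must be 1, so at least one of x, t2 is 0.
Every assignment with t4 = 0 has z = 1; there are 13 such assignment(s).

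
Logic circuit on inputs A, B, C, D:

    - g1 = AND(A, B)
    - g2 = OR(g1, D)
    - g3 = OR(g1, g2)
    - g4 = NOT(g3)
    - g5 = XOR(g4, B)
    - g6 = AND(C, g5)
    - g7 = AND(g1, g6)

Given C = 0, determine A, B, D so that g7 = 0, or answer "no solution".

A=1, B=1, D=0

Check with C = 0 and A=1, B=1, D=0:
g1 = AND(A, B) = AND(1, 1) = 1
g2 = OR(g1, D) = OR(1, 0) = 1
g3 = OR(g1, g2) = OR(1, 1) = 1
g4 = NOT(g3) = NOT 1 = 0
g5 = XOR(g4, B) = XOR(0, 1) = 1
g6 = AND(C, g5) = AND(0, 1) = 0
g7 = AND(g1, g6) = AND(1, 0) = 0
So g7 = 0.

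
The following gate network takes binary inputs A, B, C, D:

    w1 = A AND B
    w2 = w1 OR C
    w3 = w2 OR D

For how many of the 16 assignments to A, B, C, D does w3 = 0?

w3 = w2 OR D must be 0, so both w2 = 0 and D = 0.
w2 = w1 OR C must be 0, so both w1 = 0 and C = 0.
w1 = A AND B must be 0, so at least one of A, B is 0.
Satisfying assignments:
  A=0, B=0, C=0, D=0
  A=0, B=1, C=0, D=0
  A=1, B=0, C=0, D=0

3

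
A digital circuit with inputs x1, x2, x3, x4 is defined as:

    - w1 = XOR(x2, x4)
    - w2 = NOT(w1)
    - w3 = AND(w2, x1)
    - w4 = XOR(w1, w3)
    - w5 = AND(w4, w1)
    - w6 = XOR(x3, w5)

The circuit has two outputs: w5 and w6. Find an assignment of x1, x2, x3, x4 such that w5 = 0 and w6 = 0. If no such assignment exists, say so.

Check with x1=1, x2=0, x3=0, x4=0:
w1 = XOR(x2, x4) = XOR(0, 0) = 0
w2 = NOT(w1) = NOT 0 = 1
w3 = AND(w2, x1) = AND(1, 1) = 1
w4 = XOR(w1, w3) = XOR(0, 1) = 1
w5 = AND(w4, w1) = AND(1, 0) = 0
w6 = XOR(x3, w5) = XOR(0, 0) = 0
So w5 = 0 and w6 = 0.

x1=1, x2=0, x3=0, x4=0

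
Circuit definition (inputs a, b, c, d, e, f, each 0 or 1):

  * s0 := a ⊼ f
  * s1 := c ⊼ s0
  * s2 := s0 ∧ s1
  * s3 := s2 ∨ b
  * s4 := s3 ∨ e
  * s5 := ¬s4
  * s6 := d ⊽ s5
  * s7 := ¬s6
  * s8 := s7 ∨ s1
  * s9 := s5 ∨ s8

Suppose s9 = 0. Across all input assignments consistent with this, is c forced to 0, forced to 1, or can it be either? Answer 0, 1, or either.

s9 = s5 ∨ s8 must be 0, so both s5 = 0 and s8 = 0.
s5 = ¬s4 must be 0, so s4 = 1.
s8 = s7 ∨ s1 must be 0, so both s7 = 0 and s1 = 0.
Every assignment with s9 = 0 has c = 1; there are 9 such assignment(s).

1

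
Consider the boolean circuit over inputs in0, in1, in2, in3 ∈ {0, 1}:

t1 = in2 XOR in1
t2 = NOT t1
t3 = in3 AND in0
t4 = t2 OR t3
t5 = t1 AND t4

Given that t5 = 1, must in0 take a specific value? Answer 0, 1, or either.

t5 = t1 AND t4 must be 1, so both t1 = 1 and t4 = 1.
t1 = in2 XOR in1 must be 1, so in2 and in1 differ.
Every assignment with t5 = 1 has in0 = 1; there are 2 such assignment(s).
  in0=1, in1=0, in2=1, in3=1
  in0=1, in1=1, in2=0, in3=1

1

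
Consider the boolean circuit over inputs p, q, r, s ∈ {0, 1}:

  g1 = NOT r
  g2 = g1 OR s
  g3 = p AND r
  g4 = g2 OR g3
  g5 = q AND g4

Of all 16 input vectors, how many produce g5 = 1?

7

g5 = q AND g4 must be 1, so both q = 1 and g4 = 1.
Enumerating the 16 input combinations, 7 give g5 = 1 and 9 give g5 = 0.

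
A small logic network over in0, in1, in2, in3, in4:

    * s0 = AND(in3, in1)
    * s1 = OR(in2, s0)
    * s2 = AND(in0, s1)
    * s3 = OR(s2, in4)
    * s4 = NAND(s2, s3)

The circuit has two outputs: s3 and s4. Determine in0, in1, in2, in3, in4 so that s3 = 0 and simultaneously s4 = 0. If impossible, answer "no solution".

Across all 32 input combinations, none give both s3 = 0 and s4 = 0.

no solution exists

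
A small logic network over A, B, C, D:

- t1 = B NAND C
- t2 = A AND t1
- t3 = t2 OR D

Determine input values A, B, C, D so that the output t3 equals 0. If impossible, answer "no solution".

A=0, B=0, C=0, D=0

t3 = t2 OR D must be 0, so both t2 = 0 and D = 0.
Check with A=0, B=0, C=0, D=0:
t1 = B NAND C = 0 NAND 0 = 1
t2 = A AND t1 = 0 AND 1 = 0
t3 = t2 OR D = 0 OR 0 = 0
So t3 = 0 as required.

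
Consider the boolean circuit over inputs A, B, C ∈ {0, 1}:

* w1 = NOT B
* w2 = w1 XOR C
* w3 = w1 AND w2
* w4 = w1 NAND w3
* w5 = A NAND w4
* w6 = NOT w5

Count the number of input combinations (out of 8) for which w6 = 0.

w6 = NOT w5 must be 0, so w5 = 1.
w5 = A NAND w4 must be 1, so at least one of A, w4 is 0.
Enumerating the 8 input combinations, 5 give w6 = 0 and 3 give w6 = 1.

5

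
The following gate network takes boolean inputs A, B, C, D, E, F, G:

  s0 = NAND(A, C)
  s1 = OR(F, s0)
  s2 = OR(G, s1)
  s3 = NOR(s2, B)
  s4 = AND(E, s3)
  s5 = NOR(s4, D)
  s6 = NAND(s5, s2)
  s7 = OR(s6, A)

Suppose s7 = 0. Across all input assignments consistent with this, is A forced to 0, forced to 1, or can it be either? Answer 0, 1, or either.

s7 = OR(s6, A) must be 0, so both s6 = 0 and A = 0.
s6 = NAND(s5, s2) must be 0, so both s5 = 1 and s2 = 1.
Every assignment with s7 = 0 has A = 0; there are 32 such assignment(s).

0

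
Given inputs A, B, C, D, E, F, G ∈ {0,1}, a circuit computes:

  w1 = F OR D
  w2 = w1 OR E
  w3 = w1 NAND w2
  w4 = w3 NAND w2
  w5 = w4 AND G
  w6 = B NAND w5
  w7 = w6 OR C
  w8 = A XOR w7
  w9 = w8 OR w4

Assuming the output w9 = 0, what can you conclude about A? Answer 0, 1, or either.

1

w9 = w8 OR w4 must be 0, so both w8 = 0 and w4 = 0.
Every assignment with w9 = 0 has A = 1; there are 8 such assignment(s).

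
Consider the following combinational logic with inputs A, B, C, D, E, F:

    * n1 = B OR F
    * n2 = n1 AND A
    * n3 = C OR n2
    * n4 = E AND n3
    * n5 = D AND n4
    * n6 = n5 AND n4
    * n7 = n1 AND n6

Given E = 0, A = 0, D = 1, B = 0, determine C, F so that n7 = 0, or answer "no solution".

C=0 F=0

n7 = n1 AND n6 must be 0, so at least one of n1, n6 is 0.
Check with E = 0, A = 0, D = 1, B = 0 and C=0, F=0:
n1 = B OR F = 0 OR 0 = 0
n2 = n1 AND A = 0 AND 0 = 0
n3 = C OR n2 = 0 OR 0 = 0
n4 = E AND n3 = 0 AND 0 = 0
n5 = D AND n4 = 1 AND 0 = 0
n6 = n5 AND n4 = 0 AND 0 = 0
n7 = n1 AND n6 = 0 AND 0 = 0
So n7 = 0.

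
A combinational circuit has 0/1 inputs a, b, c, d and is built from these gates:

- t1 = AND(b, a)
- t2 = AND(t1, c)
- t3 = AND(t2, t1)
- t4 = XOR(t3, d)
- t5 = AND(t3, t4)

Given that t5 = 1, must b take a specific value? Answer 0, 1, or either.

t5 = AND(t3, t4) must be 1, so both t3 = 1 and t4 = 1.
t3 = AND(t2, t1) must be 1, so both t2 = 1 and t1 = 1.
t4 = XOR(t3, d) must be 1, so t3 and d differ.
Every assignment with t5 = 1 has b = 1; there are 1 such assignment(s).
  a=1, b=1, c=1, d=0

1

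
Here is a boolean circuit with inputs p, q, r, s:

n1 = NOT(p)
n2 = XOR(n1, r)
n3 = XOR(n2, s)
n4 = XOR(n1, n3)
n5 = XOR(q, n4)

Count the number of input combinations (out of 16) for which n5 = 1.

n5 = XOR(q, n4) must be 1, so q and n4 differ.
Enumerating the 16 input combinations, 8 give n5 = 1 and 8 give n5 = 0.

8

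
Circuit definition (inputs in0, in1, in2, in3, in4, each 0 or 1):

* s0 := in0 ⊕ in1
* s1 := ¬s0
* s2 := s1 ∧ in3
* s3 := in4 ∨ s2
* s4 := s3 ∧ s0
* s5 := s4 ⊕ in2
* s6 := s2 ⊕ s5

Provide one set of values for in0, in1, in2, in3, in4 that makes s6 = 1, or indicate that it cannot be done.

in0=1, in1=1, in2=0, in3=1, in4=1

s6 = s2 ⊕ s5 must be 1, so s2 and s5 differ.
Check with in0=1, in1=1, in2=0, in3=1, in4=1:
s0 = in0 ⊕ in1 = 1 ⊕ 1 = 0
s1 = ¬s0 = ¬0 = 1
s2 = s1 ∧ in3 = 1 ∧ 1 = 1
s3 = in4 ∨ s2 = 1 ∨ 1 = 1
s4 = s3 ∧ s0 = 1 ∧ 0 = 0
s5 = s4 ⊕ in2 = 0 ⊕ 0 = 0
s6 = s2 ⊕ s5 = 1 ⊕ 0 = 1
So s6 = 1 as required.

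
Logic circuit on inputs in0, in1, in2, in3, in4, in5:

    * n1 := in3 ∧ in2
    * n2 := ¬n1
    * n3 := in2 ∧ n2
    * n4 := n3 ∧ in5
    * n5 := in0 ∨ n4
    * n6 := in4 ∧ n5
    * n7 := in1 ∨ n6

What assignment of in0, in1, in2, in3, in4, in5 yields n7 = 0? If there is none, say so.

n7 = in1 ∨ n6 must be 0, so both in1 = 0 and n6 = 0.
n6 = in4 ∧ n5 must be 0, so at least one of in4, n5 is 0.
Check with in0=1 in1=0 in2=0 in3=0 in4=0 in5=0:
n1 = in3 ∧ in2 = 0 ∧ 0 = 0
n2 = ¬n1 = ¬0 = 1
n3 = in2 ∧ n2 = 0 ∧ 1 = 0
n4 = n3 ∧ in5 = 0 ∧ 0 = 0
n5 = in0 ∨ n4 = 1 ∨ 0 = 1
n6 = in4 ∧ n5 = 0 ∧ 1 = 0
n7 = in1 ∨ n6 = 0 ∨ 0 = 0
So n7 = 0 as required.

in0=1 in1=0 in2=0 in3=0 in4=0 in5=0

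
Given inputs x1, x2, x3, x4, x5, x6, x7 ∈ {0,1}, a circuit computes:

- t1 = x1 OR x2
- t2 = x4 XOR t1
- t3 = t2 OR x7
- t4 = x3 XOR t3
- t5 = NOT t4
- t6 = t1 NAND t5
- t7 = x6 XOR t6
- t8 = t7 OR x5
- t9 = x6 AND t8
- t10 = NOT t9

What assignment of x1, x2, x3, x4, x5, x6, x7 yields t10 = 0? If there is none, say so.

x1=1, x2=1, x3=0, x4=0, x5=1, x6=1, x7=0

t10 = NOT t9 must be 0, so t9 = 1.
Check with x1=1, x2=1, x3=0, x4=0, x5=1, x6=1, x7=0:
t1 = x1 OR x2 = 1 OR 1 = 1
t2 = x4 XOR t1 = 0 XOR 1 = 1
t3 = t2 OR x7 = 1 OR 0 = 1
t4 = x3 XOR t3 = 0 XOR 1 = 1
t5 = NOT t4 = NOT 1 = 0
t6 = t1 NAND t5 = 1 NAND 0 = 1
t7 = x6 XOR t6 = 1 XOR 1 = 0
t8 = t7 OR x5 = 0 OR 1 = 1
t9 = x6 AND t8 = 1 AND 1 = 1
t10 = NOT t9 = NOT 1 = 0
So t10 = 0 as required.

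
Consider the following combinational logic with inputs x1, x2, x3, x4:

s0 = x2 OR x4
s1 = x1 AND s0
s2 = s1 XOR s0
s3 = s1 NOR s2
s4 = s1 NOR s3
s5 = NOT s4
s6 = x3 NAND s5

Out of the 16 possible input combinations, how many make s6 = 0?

5

s6 = x3 NAND s5 must be 0, so both x3 = 1 and s5 = 1.
s5 = NOT s4 must be 1, so s4 = 0.
s4 = s1 NOR s3 must be 0, so at least one of s1, s3 is 1.
Satisfying assignments:
  x1=0, x2=0, x3=1, x4=0
  x1=1, x2=0, x3=1, x4=0
  x1=1, x2=0, x3=1, x4=1
  x1=1, x2=1, x3=1, x4=0
  x1=1, x2=1, x3=1, x4=1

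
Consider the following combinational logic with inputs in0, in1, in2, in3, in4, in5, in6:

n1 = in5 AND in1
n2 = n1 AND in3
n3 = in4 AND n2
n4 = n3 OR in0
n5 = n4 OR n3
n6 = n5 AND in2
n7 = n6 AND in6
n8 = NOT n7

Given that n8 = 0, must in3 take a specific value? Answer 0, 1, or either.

either

Both values of in3 occur among assignments with n8 = 0:
  in3=0: in0=1, in1=0, in2=1, in3=0, in4=0, in5=0, in6=1
  in3=1: in0=0, in1=1, in2=1, in3=1, in4=1, in5=1, in6=1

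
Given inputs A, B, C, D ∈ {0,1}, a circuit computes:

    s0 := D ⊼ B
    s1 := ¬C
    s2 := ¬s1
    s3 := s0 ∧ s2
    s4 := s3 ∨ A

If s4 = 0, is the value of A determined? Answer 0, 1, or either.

s4 = s3 ∨ A must be 0, so both s3 = 0 and A = 0.
s3 = s0 ∧ s2 must be 0, so at least one of s0, s2 is 0.
Every assignment with s4 = 0 has A = 0; there are 5 such assignment(s).

0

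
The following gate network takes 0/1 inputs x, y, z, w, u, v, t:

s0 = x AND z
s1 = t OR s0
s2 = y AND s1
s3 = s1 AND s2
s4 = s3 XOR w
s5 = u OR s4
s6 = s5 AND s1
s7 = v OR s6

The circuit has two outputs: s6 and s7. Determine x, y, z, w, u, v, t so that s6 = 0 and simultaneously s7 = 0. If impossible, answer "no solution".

x=0, y=0, z=0, w=1, u=0, v=0, t=0

Check with x=0, y=0, z=0, w=1, u=0, v=0, t=0:
s0 = x AND z = 0 AND 0 = 0
s1 = t OR s0 = 0 OR 0 = 0
s2 = y AND s1 = 0 AND 0 = 0
s3 = s1 AND s2 = 0 AND 0 = 0
s4 = s3 XOR w = 0 XOR 1 = 1
s5 = u OR s4 = 0 OR 1 = 1
s6 = s5 AND s1 = 1 AND 0 = 0
s7 = v OR s6 = 0 OR 0 = 0
So s6 = 0 and s7 = 0.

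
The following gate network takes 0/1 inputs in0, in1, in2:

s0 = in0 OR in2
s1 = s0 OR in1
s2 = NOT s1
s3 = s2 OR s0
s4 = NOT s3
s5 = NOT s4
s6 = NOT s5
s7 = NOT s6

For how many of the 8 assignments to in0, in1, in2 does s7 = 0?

s7 = NOT s6 must be 0, so s6 = 1.
Satisfying assignments:
  in0=0, in1=1, in2=0

1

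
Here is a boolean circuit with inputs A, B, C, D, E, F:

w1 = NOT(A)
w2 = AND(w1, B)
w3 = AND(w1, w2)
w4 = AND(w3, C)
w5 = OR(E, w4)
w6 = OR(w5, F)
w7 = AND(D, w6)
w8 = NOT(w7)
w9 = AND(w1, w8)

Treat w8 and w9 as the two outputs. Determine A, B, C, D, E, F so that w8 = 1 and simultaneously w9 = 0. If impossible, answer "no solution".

A=1, B=0, C=1, D=0, E=0, F=1

Check with A=1, B=0, C=1, D=0, E=0, F=1:
w1 = NOT(A) = NOT 1 = 0
w2 = AND(w1, B) = AND(0, 0) = 0
w3 = AND(w1, w2) = AND(0, 0) = 0
w4 = AND(w3, C) = AND(0, 1) = 0
w5 = OR(E, w4) = OR(0, 0) = 0
w6 = OR(w5, F) = OR(0, 1) = 1
w7 = AND(D, w6) = AND(0, 1) = 0
w8 = NOT(w7) = NOT 0 = 1
w9 = AND(w1, w8) = AND(0, 1) = 0
So w8 = 1 and w9 = 0.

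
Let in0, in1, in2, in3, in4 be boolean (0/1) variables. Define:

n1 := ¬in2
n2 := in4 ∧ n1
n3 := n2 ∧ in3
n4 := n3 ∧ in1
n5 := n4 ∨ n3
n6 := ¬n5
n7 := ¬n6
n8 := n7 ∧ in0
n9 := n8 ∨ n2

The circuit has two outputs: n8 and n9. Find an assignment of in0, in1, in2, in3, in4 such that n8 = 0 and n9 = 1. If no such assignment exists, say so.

in0=1, in1=0, in2=0, in3=0, in4=1

Check with in0=1, in1=0, in2=0, in3=0, in4=1:
n1 = ¬in2 = ¬0 = 1
n2 = in4 ∧ n1 = 1 ∧ 1 = 1
n3 = n2 ∧ in3 = 1 ∧ 0 = 0
n4 = n3 ∧ in1 = 0 ∧ 0 = 0
n5 = n4 ∨ n3 = 0 ∨ 0 = 0
n6 = ¬n5 = ¬0 = 1
n7 = ¬n6 = ¬1 = 0
n8 = n7 ∧ in0 = 0 ∧ 1 = 0
n9 = n8 ∨ n2 = 0 ∨ 1 = 1
So n8 = 0 and n9 = 1.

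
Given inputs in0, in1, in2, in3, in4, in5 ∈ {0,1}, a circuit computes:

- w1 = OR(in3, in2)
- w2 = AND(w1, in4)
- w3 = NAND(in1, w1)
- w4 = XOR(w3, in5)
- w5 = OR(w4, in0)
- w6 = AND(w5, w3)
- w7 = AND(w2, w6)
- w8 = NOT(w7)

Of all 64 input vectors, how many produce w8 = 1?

55

w8 = NOT(w7) must be 1, so w7 = 0.
w7 = AND(w2, w6) must be 0, so at least one of w2, w6 is 0.
Enumerating the 64 input combinations, 55 give w8 = 1 and 9 give w8 = 0.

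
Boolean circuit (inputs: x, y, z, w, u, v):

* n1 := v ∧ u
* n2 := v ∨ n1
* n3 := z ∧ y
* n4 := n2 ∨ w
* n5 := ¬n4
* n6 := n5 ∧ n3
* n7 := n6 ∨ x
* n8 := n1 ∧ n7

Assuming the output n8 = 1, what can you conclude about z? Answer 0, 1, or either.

Both values of z occur among assignments with n8 = 1:
  z=0: x=1, y=0, z=0, w=0, u=1, v=1
  z=1: x=1, y=0, z=1, w=0, u=1, v=1

either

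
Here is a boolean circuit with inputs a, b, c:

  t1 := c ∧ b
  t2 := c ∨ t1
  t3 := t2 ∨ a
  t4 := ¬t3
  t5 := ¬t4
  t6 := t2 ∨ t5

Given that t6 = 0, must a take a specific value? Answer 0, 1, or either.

0

t6 = t2 ∨ t5 must be 0, so both t2 = 0 and t5 = 0.
t2 = c ∨ t1 must be 0, so both c = 0 and t1 = 0.
t5 = ¬t4 must be 0, so t4 = 1.
Every assignment with t6 = 0 has a = 0; there are 2 such assignment(s).
  a=0, b=0, c=0
  a=0, b=1, c=0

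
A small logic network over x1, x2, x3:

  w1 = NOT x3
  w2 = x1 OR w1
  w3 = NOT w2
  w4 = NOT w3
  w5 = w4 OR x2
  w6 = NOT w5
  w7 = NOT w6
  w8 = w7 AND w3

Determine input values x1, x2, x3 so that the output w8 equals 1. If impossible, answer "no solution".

x1=0, x2=1, x3=1

w8 = w7 AND w3 must be 1, so both w7 = 1 and w3 = 1.
w7 = NOT w6 must be 1, so w6 = 0.
Check with x1=0, x2=1, x3=1:
w1 = NOT x3 = NOT 1 = 0
w2 = x1 OR w1 = 0 OR 0 = 0
w3 = NOT w2 = NOT 0 = 1
w4 = NOT w3 = NOT 1 = 0
w5 = w4 OR x2 = 0 OR 1 = 1
w6 = NOT w5 = NOT 1 = 0
w7 = NOT w6 = NOT 0 = 1
w8 = w7 AND w3 = 1 AND 1 = 1
So w8 = 1 as required.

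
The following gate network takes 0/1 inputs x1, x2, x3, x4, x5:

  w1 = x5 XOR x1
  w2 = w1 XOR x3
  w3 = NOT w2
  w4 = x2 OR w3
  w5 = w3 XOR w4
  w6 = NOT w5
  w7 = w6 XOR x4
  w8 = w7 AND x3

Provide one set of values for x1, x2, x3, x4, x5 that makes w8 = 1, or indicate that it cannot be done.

w8 = w7 AND x3 must be 1, so both w7 = 1 and x3 = 1.
w7 = w6 XOR x4 must be 1, so w6 and x4 differ.
Check with x1=1, x2=1, x3=1, x4=0, x5=0:
w1 = x5 XOR x1 = 0 XOR 1 = 1
w2 = w1 XOR x3 = 1 XOR 1 = 0
w3 = NOT w2 = NOT 0 = 1
w4 = x2 OR w3 = 1 OR 1 = 1
w5 = w3 XOR w4 = 1 XOR 1 = 0
w6 = NOT w5 = NOT 0 = 1
w7 = w6 XOR x4 = 1 XOR 0 = 1
w8 = w7 AND x3 = 1 AND 1 = 1
So w8 = 1 as required.

x1=1, x2=1, x3=1, x4=0, x5=0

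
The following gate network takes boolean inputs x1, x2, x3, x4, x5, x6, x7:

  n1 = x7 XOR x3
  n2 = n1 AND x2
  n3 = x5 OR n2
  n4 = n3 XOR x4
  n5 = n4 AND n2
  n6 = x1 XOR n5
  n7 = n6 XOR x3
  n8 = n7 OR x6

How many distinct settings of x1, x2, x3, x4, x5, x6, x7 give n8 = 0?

32

n8 = n7 OR x6 must be 0, so both n7 = 0 and x6 = 0.
n7 = n6 XOR x3 must be 0, so n6 and x3 are equal.
Enumerating the 128 input combinations, 32 give n8 = 0 and 96 give n8 = 1.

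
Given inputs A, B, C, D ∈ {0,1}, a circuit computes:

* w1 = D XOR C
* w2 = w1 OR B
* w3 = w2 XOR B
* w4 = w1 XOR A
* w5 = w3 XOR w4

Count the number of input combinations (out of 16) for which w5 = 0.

w5 = w3 XOR w4 must be 0, so w3 and w4 are equal.
Enumerating the 16 input combinations, 8 give w5 = 0 and 8 give w5 = 1.

8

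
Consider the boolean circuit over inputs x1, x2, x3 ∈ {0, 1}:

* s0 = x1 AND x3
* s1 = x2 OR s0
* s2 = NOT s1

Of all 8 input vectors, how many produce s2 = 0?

s2 = NOT s1 must be 0, so s1 = 1.
Satisfying assignments:
  x1=0, x2=1, x3=0
  x1=0, x2=1, x3=1
  x1=1, x2=0, x3=1
  x1=1, x2=1, x3=0
  x1=1, x2=1, x3=1

5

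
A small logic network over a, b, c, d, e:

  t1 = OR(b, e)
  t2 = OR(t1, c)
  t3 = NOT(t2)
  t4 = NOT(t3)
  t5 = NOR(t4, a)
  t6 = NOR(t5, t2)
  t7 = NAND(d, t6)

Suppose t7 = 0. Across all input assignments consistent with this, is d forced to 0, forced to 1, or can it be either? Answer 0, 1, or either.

1

t7 = NAND(d, t6) must be 0, so both d = 1 and t6 = 1.
Every assignment with t7 = 0 has d = 1; there are 1 such assignment(s).
  a=1, b=0, c=0, d=1, e=0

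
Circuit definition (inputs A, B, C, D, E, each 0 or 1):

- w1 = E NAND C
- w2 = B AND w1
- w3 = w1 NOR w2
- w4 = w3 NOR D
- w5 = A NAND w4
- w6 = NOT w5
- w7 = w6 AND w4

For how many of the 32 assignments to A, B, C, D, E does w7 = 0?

26

w7 = w6 AND w4 must be 0, so at least one of w6, w4 is 0.
Enumerating the 32 input combinations, 26 give w7 = 0 and 6 give w7 = 1.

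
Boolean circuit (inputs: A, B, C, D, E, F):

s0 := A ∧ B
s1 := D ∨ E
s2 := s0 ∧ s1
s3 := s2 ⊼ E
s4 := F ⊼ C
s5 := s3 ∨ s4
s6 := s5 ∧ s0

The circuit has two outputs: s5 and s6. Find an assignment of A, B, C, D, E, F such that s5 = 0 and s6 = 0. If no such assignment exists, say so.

A=1 B=1 C=1 D=1 E=1 F=1

Check with A=1 B=1 C=1 D=1 E=1 F=1:
s0 = A ∧ B = 1 ∧ 1 = 1
s1 = D ∨ E = 1 ∨ 1 = 1
s2 = s0 ∧ s1 = 1 ∧ 1 = 1
s3 = s2 ⊼ E = 1 ⊼ 1 = 0
s4 = F ⊼ C = 1 ⊼ 1 = 0
s5 = s3 ∨ s4 = 0 ∨ 0 = 0
s6 = s5 ∧ s0 = 0 ∧ 1 = 0
So s5 = 0 and s6 = 0.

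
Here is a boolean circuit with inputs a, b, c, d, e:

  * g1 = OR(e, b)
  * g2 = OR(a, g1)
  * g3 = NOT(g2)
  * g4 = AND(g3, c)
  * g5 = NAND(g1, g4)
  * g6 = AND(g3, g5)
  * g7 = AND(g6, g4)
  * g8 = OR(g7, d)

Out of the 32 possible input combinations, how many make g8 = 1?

g8 = OR(g7, d) must be 1, so at least one of g7, d is 1.
Enumerating the 32 input combinations, 17 give g8 = 1 and 15 give g8 = 0.

17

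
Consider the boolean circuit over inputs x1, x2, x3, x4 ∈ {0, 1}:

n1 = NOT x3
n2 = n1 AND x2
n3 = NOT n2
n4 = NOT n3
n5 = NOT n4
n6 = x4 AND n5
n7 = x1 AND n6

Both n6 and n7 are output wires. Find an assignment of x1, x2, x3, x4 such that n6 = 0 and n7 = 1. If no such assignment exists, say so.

no solution exists

Across all 16 input combinations, none give both n6 = 0 and n7 = 1.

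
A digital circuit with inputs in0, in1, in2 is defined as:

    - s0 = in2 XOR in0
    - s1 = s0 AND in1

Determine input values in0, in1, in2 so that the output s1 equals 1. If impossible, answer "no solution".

s1 = s0 AND in1 must be 1, so both s0 = 1 and in1 = 1.
Check with in0=1, in1=1, in2=0:
s0 = in2 XOR in0 = 0 XOR 1 = 1
s1 = s0 AND in1 = 1 AND 1 = 1
So s1 = 1 as required.

in0=1, in1=1, in2=0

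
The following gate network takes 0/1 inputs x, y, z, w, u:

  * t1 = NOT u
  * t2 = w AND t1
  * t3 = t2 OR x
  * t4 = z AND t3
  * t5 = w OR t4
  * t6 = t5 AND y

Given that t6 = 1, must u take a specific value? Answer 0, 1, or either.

either

Both values of u occur among assignments with t6 = 1:
  u=0: x=0, y=1, z=0, w=1, u=0
  u=1: x=0, y=1, z=0, w=1, u=1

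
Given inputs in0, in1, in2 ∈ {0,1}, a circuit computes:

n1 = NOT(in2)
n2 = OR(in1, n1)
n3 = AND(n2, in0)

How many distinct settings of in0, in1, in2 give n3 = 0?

5

n3 = AND(n2, in0) must be 0, so at least one of n2, in0 is 0.
Satisfying assignments:
  in0=0, in1=0, in2=0
  in0=0, in1=0, in2=1
  in0=0, in1=1, in2=0
  in0=0, in1=1, in2=1
  in0=1, in1=0, in2=1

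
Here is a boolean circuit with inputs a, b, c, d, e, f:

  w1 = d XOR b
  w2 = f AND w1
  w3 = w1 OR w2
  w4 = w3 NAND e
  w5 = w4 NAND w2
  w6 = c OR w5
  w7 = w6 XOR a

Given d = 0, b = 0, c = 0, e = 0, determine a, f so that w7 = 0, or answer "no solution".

a=1, f=0

w7 = w6 XOR a must be 0, so w6 and a are equal.
Check with d = 0, b = 0, c = 0, e = 0 and a=1, f=0:
w1 = d XOR b = 0 XOR 0 = 0
w2 = f AND w1 = 0 AND 0 = 0
w3 = w1 OR w2 = 0 OR 0 = 0
w4 = w3 NAND e = 0 NAND 0 = 1
w5 = w4 NAND w2 = 1 NAND 0 = 1
w6 = c OR w5 = 0 OR 1 = 1
w7 = w6 XOR a = 1 XOR 1 = 0
So w7 = 0.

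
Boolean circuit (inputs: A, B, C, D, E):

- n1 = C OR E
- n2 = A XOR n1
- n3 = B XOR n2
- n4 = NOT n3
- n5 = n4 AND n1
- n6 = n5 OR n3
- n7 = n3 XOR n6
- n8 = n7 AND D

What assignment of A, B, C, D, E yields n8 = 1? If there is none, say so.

Check with A=1, B=0, C=0, D=1, E=1:
n1 = C OR E = 0 OR 1 = 1
n2 = A XOR n1 = 1 XOR 1 = 0
n3 = B XOR n2 = 0 XOR 0 = 0
n4 = NOT n3 = NOT 0 = 1
n5 = n4 AND n1 = 1 AND 1 = 1
n6 = n5 OR n3 = 1 OR 0 = 1
n7 = n3 XOR n6 = 0 XOR 1 = 1
n8 = n7 AND D = 1 AND 1 = 1
So n8 = 1 as required.

A=1, B=0, C=0, D=1, E=1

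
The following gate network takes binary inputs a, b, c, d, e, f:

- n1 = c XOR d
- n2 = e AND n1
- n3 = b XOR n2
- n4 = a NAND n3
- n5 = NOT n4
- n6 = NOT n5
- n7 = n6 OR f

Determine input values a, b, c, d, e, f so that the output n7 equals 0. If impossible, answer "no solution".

Check with a=1 b=1 c=0 d=1 e=0 f=0:
n1 = c XOR d = 0 XOR 1 = 1
n2 = e AND n1 = 0 AND 1 = 0
n3 = b XOR n2 = 1 XOR 0 = 1
n4 = a NAND n3 = 1 NAND 1 = 0
n5 = NOT n4 = NOT 0 = 1
n6 = NOT n5 = NOT 1 = 0
n7 = n6 OR f = 0 OR 0 = 0
So n7 = 0 as required.

a=1 b=1 c=0 d=1 e=0 f=0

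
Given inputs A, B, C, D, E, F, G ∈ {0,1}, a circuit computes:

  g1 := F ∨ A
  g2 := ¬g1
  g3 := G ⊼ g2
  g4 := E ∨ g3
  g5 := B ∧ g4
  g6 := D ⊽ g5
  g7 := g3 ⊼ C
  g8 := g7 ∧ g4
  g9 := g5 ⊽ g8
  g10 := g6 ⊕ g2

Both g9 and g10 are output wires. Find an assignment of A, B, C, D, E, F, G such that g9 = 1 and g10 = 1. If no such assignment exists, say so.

A=0, B=1, C=1, D=1, E=0, F=0, G=1

Check with A=0, B=1, C=1, D=1, E=0, F=0, G=1:
g1 = F ∨ A = 0 ∨ 0 = 0
g2 = ¬g1 = ¬0 = 1
g3 = G ⊼ g2 = 1 ⊼ 1 = 0
g4 = E ∨ g3 = 0 ∨ 0 = 0
g5 = B ∧ g4 = 1 ∧ 0 = 0
g6 = D ⊽ g5 = 1 ⊽ 0 = 0
g7 = g3 ⊼ C = 0 ⊼ 1 = 1
g8 = g7 ∧ g4 = 1 ∧ 0 = 0
g9 = g5 ⊽ g8 = 0 ⊽ 0 = 1
g10 = g6 ⊕ g2 = 0 ⊕ 1 = 1
So g9 = 1 and g10 = 1.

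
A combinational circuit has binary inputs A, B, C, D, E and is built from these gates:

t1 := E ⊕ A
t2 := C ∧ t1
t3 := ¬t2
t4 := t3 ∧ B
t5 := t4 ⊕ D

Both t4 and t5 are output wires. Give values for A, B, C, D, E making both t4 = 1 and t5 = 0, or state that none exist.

Check with A=1, B=1, C=0, D=1, E=0:
t1 = E ⊕ A = 0 ⊕ 1 = 1
t2 = C ∧ t1 = 0 ∧ 1 = 0
t3 = ¬t2 = ¬0 = 1
t4 = t3 ∧ B = 1 ∧ 1 = 1
t5 = t4 ⊕ D = 1 ⊕ 1 = 0
So t4 = 1 and t5 = 0.

A=1, B=1, C=0, D=1, E=0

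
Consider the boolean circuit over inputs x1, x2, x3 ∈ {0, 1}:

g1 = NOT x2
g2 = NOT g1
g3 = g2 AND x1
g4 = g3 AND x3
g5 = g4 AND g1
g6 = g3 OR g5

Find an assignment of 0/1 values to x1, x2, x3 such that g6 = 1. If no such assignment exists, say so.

g6 = g3 OR g5 must be 1, so at least one of g3, g5 is 1.
Check with x1=1, x2=1, x3=0:
g1 = NOT x2 = NOT 1 = 0
g2 = NOT g1 = NOT 0 = 1
g3 = g2 AND x1 = 1 AND 1 = 1
g4 = g3 AND x3 = 1 AND 0 = 0
g5 = g4 AND g1 = 0 AND 0 = 0
g6 = g3 OR g5 = 1 OR 0 = 1
So g6 = 1 as required.

x1=1, x2=1, x3=0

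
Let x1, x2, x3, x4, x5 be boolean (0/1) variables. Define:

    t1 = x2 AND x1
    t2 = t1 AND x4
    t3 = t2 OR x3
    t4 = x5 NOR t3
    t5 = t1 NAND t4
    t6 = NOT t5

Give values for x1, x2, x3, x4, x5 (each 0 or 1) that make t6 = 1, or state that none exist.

x1=1, x2=1, x3=0, x4=0, x5=0

Check with x1=1, x2=1, x3=0, x4=0, x5=0:
t1 = x2 AND x1 = 1 AND 1 = 1
t2 = t1 AND x4 = 1 AND 0 = 0
t3 = t2 OR x3 = 0 OR 0 = 0
t4 = x5 NOR t3 = 0 NOR 0 = 1
t5 = t1 NAND t4 = 1 NAND 1 = 0
t6 = NOT t5 = NOT 0 = 1
So t6 = 1 as required.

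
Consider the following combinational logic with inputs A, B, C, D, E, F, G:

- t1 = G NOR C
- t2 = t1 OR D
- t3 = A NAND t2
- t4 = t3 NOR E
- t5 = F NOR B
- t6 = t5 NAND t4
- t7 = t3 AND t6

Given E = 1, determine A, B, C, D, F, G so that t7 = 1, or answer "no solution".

A=0 B=1 C=0 D=0 F=0 G=0

t7 = t3 AND t6 must be 1, so both t3 = 1 and t6 = 1.
t3 = A NAND t2 must be 1, so at least one of A, t2 is 0.
Check with E = 1 and A=0, B=1, C=0, D=0, F=0, G=0:
t1 = G NOR C = 0 NOR 0 = 1
t2 = t1 OR D = 1 OR 0 = 1
t3 = A NAND t2 = 0 NAND 1 = 1
t4 = t3 NOR E = 1 NOR 1 = 0
t5 = F NOR B = 0 NOR 1 = 0
t6 = t5 NAND t4 = 0 NAND 0 = 1
t7 = t3 AND t6 = 1 AND 1 = 1
So t7 = 1.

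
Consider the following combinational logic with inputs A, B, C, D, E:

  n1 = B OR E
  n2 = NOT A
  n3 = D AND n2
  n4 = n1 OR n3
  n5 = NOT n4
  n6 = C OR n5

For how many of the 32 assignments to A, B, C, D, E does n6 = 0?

13

n6 = C OR n5 must be 0, so both C = 0 and n5 = 0.
n5 = NOT n4 must be 0, so n4 = 1.
n4 = n1 OR n3 must be 1, so at least one of n1, n3 is 1.
Enumerating the 32 input combinations, 13 give n6 = 0 and 19 give n6 = 1.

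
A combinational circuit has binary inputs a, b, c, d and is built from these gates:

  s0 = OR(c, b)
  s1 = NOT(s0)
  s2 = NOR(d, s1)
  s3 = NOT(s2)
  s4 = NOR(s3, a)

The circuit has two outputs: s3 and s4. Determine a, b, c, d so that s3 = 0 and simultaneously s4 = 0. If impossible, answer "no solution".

a=1, b=0, c=1, d=0

Check with a=1, b=0, c=1, d=0:
s0 = OR(c, b) = OR(1, 0) = 1
s1 = NOT(s0) = NOT 1 = 0
s2 = NOR(d, s1) = NOR(0, 0) = 1
s3 = NOT(s2) = NOT 1 = 0
s4 = NOR(s3, a) = NOR(0, 1) = 0
So s3 = 0 and s4 = 0.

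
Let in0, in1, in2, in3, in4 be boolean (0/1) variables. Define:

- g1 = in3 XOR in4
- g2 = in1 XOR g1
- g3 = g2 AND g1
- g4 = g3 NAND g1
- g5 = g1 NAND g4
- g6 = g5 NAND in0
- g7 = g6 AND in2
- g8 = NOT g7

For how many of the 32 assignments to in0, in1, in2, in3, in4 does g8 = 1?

g8 = NOT g7 must be 1, so g7 = 0.
g7 = g6 AND in2 must be 0, so at least one of g6, in2 is 0.
Enumerating the 32 input combinations, 22 give g8 = 1 and 10 give g8 = 0.

22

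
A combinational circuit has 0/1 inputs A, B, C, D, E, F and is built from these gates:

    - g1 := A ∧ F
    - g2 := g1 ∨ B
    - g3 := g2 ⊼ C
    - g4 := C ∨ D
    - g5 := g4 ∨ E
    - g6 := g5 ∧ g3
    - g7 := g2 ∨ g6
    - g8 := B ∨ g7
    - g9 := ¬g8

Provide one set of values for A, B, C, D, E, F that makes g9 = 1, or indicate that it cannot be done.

g9 = ¬g8 must be 1, so g8 = 0.
g8 = B ∨ g7 must be 0, so both B = 0 and g7 = 0.
g7 = g2 ∨ g6 must be 0, so both g2 = 0 and g6 = 0.
Check with A=0 B=0 C=0 D=0 E=0 F=1:
g1 = A ∧ F = 0 ∧ 1 = 0
g2 = g1 ∨ B = 0 ∨ 0 = 0
g3 = g2 ⊼ C = 0 ⊼ 0 = 1
g4 = C ∨ D = 0 ∨ 0 = 0
g5 = g4 ∨ E = 0 ∨ 0 = 0
g6 = g5 ∧ g3 = 0 ∧ 1 = 0
g7 = g2 ∨ g6 = 0 ∨ 0 = 0
g8 = B ∨ g7 = 0 ∨ 0 = 0
g9 = ¬g8 = ¬0 = 1
So g9 = 1 as required.

A=0 B=0 C=0 D=0 E=0 F=1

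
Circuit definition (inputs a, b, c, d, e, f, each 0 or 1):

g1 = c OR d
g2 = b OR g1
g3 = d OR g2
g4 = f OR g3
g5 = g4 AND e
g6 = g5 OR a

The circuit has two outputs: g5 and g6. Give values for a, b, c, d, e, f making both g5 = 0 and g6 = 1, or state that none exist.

Check with a=1, b=1, c=0, d=0, e=0, f=1:
g1 = c OR d = 0 OR 0 = 0
g2 = b OR g1 = 1 OR 0 = 1
g3 = d OR g2 = 0 OR 1 = 1
g4 = f OR g3 = 1 OR 1 = 1
g5 = g4 AND e = 1 AND 0 = 0
g6 = g5 OR a = 0 OR 1 = 1
So g5 = 0 and g6 = 1.

a=1, b=1, c=0, d=0, e=0, f=1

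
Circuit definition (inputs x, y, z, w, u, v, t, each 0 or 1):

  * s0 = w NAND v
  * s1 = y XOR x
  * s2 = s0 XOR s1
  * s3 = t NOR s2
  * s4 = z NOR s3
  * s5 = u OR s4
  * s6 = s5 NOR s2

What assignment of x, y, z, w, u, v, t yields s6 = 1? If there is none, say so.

s6 = s5 NOR s2 must be 1, so both s5 = 0 and s2 = 0.
s5 = u OR s4 must be 0, so both u = 0 and s4 = 0.
s2 = s0 XOR s1 must be 0, so s0 and s1 are equal.
Check with x=1, y=0, z=0, w=0, u=0, v=1, t=0:
s0 = w NAND v = 0 NAND 1 = 1
s1 = y XOR x = 0 XOR 1 = 1
s2 = s0 XOR s1 = 1 XOR 1 = 0
s3 = t NOR s2 = 0 NOR 0 = 1
s4 = z NOR s3 = 0 NOR 1 = 0
s5 = u OR s4 = 0 OR 0 = 0
s6 = s5 NOR s2 = 0 NOR 0 = 1
So s6 = 1 as required.

x=1, y=0, z=0, w=0, u=0, v=1, t=0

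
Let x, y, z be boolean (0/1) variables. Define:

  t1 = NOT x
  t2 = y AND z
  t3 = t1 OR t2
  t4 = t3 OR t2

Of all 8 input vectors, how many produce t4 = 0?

t4 = t3 OR t2 must be 0, so both t3 = 0 and t2 = 0.
Satisfying assignments:
  x=1, y=0, z=0
  x=1, y=0, z=1
  x=1, y=1, z=0

3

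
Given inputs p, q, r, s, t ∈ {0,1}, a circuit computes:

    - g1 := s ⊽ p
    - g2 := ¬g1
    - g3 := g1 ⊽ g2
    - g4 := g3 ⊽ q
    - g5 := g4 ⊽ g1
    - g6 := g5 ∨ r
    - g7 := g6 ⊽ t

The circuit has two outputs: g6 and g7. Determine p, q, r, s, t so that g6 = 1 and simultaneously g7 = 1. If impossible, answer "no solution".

no solution exists

Across all 32 input combinations, none give both g6 = 1 and g7 = 1.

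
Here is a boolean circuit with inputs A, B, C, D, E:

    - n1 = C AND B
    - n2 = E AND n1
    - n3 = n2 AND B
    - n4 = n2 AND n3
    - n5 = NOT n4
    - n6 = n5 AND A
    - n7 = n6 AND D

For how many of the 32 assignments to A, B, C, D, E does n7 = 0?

n7 = n6 AND D must be 0, so at least one of n6, D is 0.
Enumerating the 32 input combinations, 25 give n7 = 0 and 7 give n7 = 1.

25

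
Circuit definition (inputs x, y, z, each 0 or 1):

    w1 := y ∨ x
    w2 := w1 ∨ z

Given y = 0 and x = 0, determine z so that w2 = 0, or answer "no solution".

z=0

w2 = w1 ∨ z must be 0, so both w1 = 0 and z = 0.
w1 = y ∨ x must be 0, so both y = 0 and x = 0.
Check with y = 0 and x = 0 and z=0:
w1 = y ∨ x = 0 ∨ 0 = 0
w2 = w1 ∨ z = 0 ∨ 0 = 0
So w2 = 0.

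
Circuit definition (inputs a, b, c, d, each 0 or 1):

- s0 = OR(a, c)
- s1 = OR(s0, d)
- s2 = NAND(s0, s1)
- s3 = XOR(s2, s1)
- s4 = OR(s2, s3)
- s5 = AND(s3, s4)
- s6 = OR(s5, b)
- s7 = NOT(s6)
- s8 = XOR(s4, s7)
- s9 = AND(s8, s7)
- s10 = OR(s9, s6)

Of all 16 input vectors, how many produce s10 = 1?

15

s10 = OR(s9, s6) must be 1, so at least one of s9, s6 is 1.
Enumerating the 16 input combinations, 15 give s10 = 1 and 1 give s10 = 0.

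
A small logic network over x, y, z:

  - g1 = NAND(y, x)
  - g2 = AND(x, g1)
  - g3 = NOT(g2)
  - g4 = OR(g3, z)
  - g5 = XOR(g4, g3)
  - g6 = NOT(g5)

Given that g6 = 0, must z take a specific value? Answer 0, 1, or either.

1

g6 = NOT(g5) must be 0, so g5 = 1.
g5 = XOR(g4, g3) must be 1, so g4 and g3 differ.
Every assignment with g6 = 0 has z = 1; there are 1 such assignment(s).
  x=1, y=0, z=1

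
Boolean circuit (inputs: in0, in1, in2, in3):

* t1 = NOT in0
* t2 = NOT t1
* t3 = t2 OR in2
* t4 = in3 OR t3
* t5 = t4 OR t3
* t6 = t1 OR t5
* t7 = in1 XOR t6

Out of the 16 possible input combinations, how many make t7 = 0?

t7 = in1 XOR t6 must be 0, so in1 and t6 are equal.
Enumerating the 16 input combinations, 8 give t7 = 0 and 8 give t7 = 1.

8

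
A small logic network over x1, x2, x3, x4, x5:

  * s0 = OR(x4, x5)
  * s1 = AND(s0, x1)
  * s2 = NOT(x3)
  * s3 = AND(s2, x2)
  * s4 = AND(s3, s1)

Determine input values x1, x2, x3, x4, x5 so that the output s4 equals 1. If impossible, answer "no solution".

x1=1, x2=1, x3=0, x4=1, x5=0

Check with x1=1, x2=1, x3=0, x4=1, x5=0:
s0 = OR(x4, x5) = OR(1, 0) = 1
s1 = AND(s0, x1) = AND(1, 1) = 1
s2 = NOT(x3) = NOT 0 = 1
s3 = AND(s2, x2) = AND(1, 1) = 1
s4 = AND(s3, s1) = AND(1, 1) = 1
So s4 = 1 as required.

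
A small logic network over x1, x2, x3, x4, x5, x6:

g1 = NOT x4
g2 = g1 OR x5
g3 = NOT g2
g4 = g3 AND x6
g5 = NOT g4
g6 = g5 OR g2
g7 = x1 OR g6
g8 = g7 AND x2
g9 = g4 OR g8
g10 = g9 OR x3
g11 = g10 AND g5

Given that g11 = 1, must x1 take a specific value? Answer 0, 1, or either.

Both values of x1 occur among assignments with g11 = 1:
  x1=0: x1=0, x2=0, x3=1, x4=0, x5=0, x6=0
  x1=1: x1=1, x2=0, x3=1, x4=0, x5=0, x6=0

either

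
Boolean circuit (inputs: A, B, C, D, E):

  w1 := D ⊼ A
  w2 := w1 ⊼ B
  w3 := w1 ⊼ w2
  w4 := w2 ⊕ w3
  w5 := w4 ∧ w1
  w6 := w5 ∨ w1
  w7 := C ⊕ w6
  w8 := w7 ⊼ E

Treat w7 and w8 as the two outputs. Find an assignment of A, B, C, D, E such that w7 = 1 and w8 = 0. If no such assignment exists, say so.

A=0, B=0, C=0, D=1, E=1

Check with A=0, B=0, C=0, D=1, E=1:
w1 = D ⊼ A = 1 ⊼ 0 = 1
w2 = w1 ⊼ B = 1 ⊼ 0 = 1
w3 = w1 ⊼ w2 = 1 ⊼ 1 = 0
w4 = w2 ⊕ w3 = 1 ⊕ 0 = 1
w5 = w4 ∧ w1 = 1 ∧ 1 = 1
w6 = w5 ∨ w1 = 1 ∨ 1 = 1
w7 = C ⊕ w6 = 0 ⊕ 1 = 1
w8 = w7 ⊼ E = 1 ⊼ 1 = 0
So w7 = 1 and w8 = 0.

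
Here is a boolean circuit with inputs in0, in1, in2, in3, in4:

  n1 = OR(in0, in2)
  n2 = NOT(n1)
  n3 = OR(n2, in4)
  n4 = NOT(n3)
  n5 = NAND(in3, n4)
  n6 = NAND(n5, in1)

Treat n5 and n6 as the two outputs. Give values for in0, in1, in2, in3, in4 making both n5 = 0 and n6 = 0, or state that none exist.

no solution exists

Across all 32 input combinations, none give both n5 = 0 and n6 = 0.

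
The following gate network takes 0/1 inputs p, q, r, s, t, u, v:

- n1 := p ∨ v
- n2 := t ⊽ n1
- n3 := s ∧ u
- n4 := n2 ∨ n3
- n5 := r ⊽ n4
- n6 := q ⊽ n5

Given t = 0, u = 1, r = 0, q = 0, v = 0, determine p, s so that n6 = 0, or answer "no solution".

Check with t = 0, u = 1, r = 0, q = 0, v = 0 and p=1, s=0:
n1 = p ∨ v = 1 ∨ 0 = 1
n2 = t ⊽ n1 = 0 ⊽ 1 = 0
n3 = s ∧ u = 0 ∧ 1 = 0
n4 = n2 ∨ n3 = 0 ∨ 0 = 0
n5 = r ⊽ n4 = 0 ⊽ 0 = 1
n6 = q ⊽ n5 = 0 ⊽ 1 = 0
So n6 = 0.

p=1 s=0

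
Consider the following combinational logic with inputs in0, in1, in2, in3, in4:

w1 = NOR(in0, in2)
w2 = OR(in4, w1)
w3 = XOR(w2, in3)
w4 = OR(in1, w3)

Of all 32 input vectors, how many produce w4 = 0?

w4 = OR(in1, w3) must be 0, so both in1 = 0 and w3 = 0.
w3 = XOR(w2, in3) must be 0, so w2 and in3 are equal.
Enumerating the 32 input combinations, 8 give w4 = 0 and 24 give w4 = 1.

8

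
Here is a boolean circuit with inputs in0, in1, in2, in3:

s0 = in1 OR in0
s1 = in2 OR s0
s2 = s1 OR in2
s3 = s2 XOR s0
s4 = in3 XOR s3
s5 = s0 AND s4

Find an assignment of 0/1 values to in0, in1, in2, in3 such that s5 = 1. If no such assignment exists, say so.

in0=0, in1=1, in2=1, in3=1

s5 = s0 AND s4 must be 1, so both s0 = 1 and s4 = 1.
s0 = in1 OR in0 must be 1, so at least one of in1, in0 is 1.
Check with in0=0, in1=1, in2=1, in3=1:
s0 = in1 OR in0 = 1 OR 0 = 1
s1 = in2 OR s0 = 1 OR 1 = 1
s2 = s1 OR in2 = 1 OR 1 = 1
s3 = s2 XOR s0 = 1 XOR 1 = 0
s4 = in3 XOR s3 = 1 XOR 0 = 1
s5 = s0 AND s4 = 1 AND 1 = 1
So s5 = 1 as required.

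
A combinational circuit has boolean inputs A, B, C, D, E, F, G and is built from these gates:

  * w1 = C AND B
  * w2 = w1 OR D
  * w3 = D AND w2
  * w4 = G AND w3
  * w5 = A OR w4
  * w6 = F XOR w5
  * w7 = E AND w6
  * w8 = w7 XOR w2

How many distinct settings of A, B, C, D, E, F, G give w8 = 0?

w8 = w7 XOR w2 must be 0, so w7 and w2 are equal.
Enumerating the 128 input combinations, 56 give w8 = 0 and 72 give w8 = 1.

56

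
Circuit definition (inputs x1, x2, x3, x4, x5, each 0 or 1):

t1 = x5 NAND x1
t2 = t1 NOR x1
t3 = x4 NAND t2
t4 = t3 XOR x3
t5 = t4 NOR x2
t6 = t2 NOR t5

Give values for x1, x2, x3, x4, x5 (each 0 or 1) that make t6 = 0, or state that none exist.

x1=0, x2=0, x3=1, x4=1, x5=1

t6 = t2 NOR t5 must be 0, so at least one of t2, t5 is 1.
Check with x1=0, x2=0, x3=1, x4=1, x5=1:
t1 = x5 NAND x1 = 1 NAND 0 = 1
t2 = t1 NOR x1 = 1 NOR 0 = 0
t3 = x4 NAND t2 = 1 NAND 0 = 1
t4 = t3 XOR x3 = 1 XOR 1 = 0
t5 = t4 NOR x2 = 0 NOR 0 = 1
t6 = t2 NOR t5 = 0 NOR 1 = 0
So t6 = 0 as required.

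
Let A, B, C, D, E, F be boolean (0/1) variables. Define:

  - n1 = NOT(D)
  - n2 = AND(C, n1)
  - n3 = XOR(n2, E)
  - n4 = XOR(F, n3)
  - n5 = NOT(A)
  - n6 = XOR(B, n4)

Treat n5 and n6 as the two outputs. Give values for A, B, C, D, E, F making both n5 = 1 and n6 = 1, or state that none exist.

Check with A=0, B=1, C=0, D=0, E=1, F=1:
n1 = NOT(D) = NOT 0 = 1
n2 = AND(C, n1) = AND(0, 1) = 0
n3 = XOR(n2, E) = XOR(0, 1) = 1
n4 = XOR(F, n3) = XOR(1, 1) = 0
n5 = NOT(A) = NOT 0 = 1
n6 = XOR(B, n4) = XOR(1, 0) = 1
So n5 = 1 and n6 = 1.

A=0, B=1, C=0, D=0, E=1, F=1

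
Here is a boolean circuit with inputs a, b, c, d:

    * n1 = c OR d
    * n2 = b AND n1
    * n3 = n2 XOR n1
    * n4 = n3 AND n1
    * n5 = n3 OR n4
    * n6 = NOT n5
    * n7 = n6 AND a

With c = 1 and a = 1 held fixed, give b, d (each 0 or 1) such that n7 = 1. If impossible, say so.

b=1 d=1

n7 = n6 AND a must be 1, so both n6 = 1 and a = 1.
n6 = NOT n5 must be 1, so n5 = 0.
Check with c = 1 and a = 1 and b=1, d=1:
n1 = c OR d = 1 OR 1 = 1
n2 = b AND n1 = 1 AND 1 = 1
n3 = n2 XOR n1 = 1 XOR 1 = 0
n4 = n3 AND n1 = 0 AND 1 = 0
n5 = n3 OR n4 = 0 OR 0 = 0
n6 = NOT n5 = NOT 0 = 1
n7 = n6 AND a = 1 AND 1 = 1
So n7 = 1.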